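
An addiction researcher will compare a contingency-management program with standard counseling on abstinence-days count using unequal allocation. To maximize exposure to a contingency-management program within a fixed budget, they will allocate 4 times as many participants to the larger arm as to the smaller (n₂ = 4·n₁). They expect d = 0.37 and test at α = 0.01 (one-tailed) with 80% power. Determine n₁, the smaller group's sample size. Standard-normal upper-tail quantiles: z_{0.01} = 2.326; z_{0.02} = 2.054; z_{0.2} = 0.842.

n₁ = 92

With allocation ratio k = n₂/n₁ = 4, Var(x̄₁−x̄₂) = σ²(1/n₁ + 1/(k·n₁)) = σ²·(k+1)/(k·n₁).
So n₁ = (1 + 1/k)·((z_{α} + z_β)/d)² = 1.250 × (3.168/0.37)².
n₁ = 1.250 × 73.31 = 91.6.
Round up: n₁ = 92, giving n₂ = 4 × 92 = 368.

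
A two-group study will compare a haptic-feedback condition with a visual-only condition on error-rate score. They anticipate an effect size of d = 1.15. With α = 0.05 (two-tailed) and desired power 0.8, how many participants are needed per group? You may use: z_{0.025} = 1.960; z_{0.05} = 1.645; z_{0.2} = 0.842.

For two independent groups with equal n: n = 2·((z_{α/2} + z_β) / d)².
z_{α/2} + z_β = 1.960 + 0.842 = 2.802.
n = 2 × (2.802 / 1.15)² = 2 × 2.437² = 2 × 5.94 = 11.9.
Round up to the next whole participant.

n = 12 per group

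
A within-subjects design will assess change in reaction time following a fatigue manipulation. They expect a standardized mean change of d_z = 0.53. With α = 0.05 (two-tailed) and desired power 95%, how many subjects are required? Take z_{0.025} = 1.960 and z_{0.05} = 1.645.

n = 47 pairs

For a paired (one-sample on differences) test: n = ((z_{α/2} + z_β) / d)².
z_{α/2} + z_β = 1.960 + 1.645 = 3.605.
n = (3.605 / 0.53)² = 6.802² = 46.27.
Round up.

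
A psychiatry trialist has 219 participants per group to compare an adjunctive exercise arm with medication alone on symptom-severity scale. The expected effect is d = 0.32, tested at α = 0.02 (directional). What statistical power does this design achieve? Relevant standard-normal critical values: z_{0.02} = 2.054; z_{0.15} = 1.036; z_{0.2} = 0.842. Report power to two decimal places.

power ≈ 0.90

For two equal groups, power = Φ(d·√(n/2) − z_{α}).
d·√(n/2) = 0.32 × √(219/2) = 0.32 × 10.464 = 3.349.
z_β = 3.349 − 2.054 = 1.295.
Power = Φ(1.295) = 0.902.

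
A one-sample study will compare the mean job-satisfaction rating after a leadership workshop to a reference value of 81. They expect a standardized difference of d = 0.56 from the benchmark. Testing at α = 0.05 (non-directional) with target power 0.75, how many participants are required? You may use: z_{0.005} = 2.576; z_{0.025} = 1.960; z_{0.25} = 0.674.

n = 23

For a one-sample test: n = ((z_{α/2} + z_β) / d)².
z_{α/2} + z_β = 1.960 + 0.674 = 2.634.
n = (2.634 / 0.56)² = 4.704² = 22.12.
Round up.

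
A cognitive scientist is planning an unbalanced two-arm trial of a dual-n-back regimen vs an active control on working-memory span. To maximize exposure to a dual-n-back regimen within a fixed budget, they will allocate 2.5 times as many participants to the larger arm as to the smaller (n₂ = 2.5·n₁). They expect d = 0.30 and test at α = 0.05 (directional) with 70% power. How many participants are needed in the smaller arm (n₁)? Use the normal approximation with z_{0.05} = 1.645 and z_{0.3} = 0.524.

n₁ = 74

With allocation ratio k = n₂/n₁ = 2.5, Var(x̄₁−x̄₂) = σ²(1/n₁ + 1/(k·n₁)) = σ²·(k+1)/(k·n₁).
So n₁ = (1 + 1/k)·((z_{α} + z_β)/d)² = 1.400 × (2.169/0.30)².
n₁ = 1.400 × 52.27 = 73.2.
Round up: n₁ = 74, giving n₂ = 2.5 × 74 = 185.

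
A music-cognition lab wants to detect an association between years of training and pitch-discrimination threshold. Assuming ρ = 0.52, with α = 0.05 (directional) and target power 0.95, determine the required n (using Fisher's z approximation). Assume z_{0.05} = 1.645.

Fisher's z: C = ½·ln((1+r)/(1−r)) = ½·ln(3.1667) = 0.5763.
n = ((z_{α} + z_β)/C)² + 3.
(1.645 + 1.645) / 0.5763 = 3.290 / 0.5763 = 5.709.
n = 5.709² + 3 = 32.59 + 3 = 35.6.
Round up.

n = 36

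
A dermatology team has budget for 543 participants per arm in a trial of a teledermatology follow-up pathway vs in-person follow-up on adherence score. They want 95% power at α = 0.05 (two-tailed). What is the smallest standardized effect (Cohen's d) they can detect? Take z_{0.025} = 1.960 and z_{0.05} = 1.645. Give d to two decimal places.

For two independent groups of n = 543 each: d_min = (z_{α/2} + z_β)·√(2/n).
z-sum = 1.960 + 1.645 = 3.605.
d_min = 3.605 × √(2/543) = 3.605 × 0.0607 = 0.219.

d_min ≈ 0.22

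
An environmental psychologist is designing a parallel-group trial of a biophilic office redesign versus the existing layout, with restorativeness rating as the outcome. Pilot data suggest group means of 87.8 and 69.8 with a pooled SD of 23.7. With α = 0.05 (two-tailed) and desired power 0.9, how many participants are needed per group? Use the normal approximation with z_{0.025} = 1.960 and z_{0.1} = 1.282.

n = 37 per group

Cohen's d = |M₁ − M₂| / SD_pooled = |87.8 − 69.8| / 23.7 = 18.0 / 23.7 = 0.759.
For two independent groups with equal n: n = 2·((z_{α/2} + z_β) / d)².
z_{α/2} + z_β = 1.960 + 1.282 = 3.242.
n = 2 × (3.242 / 0.759)² = 2 × 4.271² = 2 × 18.24 = 36.5.
Round up to the next whole participant.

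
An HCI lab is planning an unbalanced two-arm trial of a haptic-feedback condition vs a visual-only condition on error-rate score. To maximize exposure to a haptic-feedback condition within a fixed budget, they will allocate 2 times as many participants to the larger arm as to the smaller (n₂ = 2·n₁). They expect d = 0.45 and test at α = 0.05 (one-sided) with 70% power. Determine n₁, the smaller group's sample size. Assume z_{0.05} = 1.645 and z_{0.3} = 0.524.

n₁ = 35

With allocation ratio k = n₂/n₁ = 2, Var(x̄₁−x̄₂) = σ²(1/n₁ + 1/(k·n₁)) = σ²·(k+1)/(k·n₁).
So n₁ = (1 + 1/k)·((z_{α} + z_β)/d)² = 1.500 × (2.169/0.45)².
n₁ = 1.500 × 23.23 = 34.8.
Round up: n₁ = 35, giving n₂ = 2 × 35 = 70.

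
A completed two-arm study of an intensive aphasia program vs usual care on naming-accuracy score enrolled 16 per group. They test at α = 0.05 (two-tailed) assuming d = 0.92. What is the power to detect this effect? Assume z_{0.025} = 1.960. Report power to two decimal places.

power ≈ 0.74

For two equal groups, power = Φ(d·√(n/2) − z_{α/2}).
d·√(n/2) = 0.92 × √(16/2) = 0.92 × 2.828 = 2.602.
z_β = 2.602 − 1.960 = 0.642.
Power = Φ(0.642) = 0.740.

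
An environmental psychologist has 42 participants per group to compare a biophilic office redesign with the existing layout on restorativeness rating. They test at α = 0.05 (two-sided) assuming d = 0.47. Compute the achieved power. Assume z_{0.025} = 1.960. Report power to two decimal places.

For two equal groups, power = Φ(d·√(n/2) − z_{α/2}).
d·√(n/2) = 0.47 × √(42/2) = 0.47 × 4.583 = 2.154.
z_β = 2.154 − 1.960 = 0.194.
Power = Φ(0.194) = 0.577.

power ≈ 0.58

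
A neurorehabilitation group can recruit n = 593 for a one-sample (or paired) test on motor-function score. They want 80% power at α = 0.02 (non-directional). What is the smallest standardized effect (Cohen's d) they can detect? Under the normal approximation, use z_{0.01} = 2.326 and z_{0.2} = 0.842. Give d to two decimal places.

d_min ≈ 0.13

For a single sample (or paired design) of n = 593: d_min = (z_{α/2} + z_β)/√n.
z-sum = 2.326 + 0.842 = 3.168.
d_min = 3.168 / √593 = 3.168 / 24.352 = 0.130.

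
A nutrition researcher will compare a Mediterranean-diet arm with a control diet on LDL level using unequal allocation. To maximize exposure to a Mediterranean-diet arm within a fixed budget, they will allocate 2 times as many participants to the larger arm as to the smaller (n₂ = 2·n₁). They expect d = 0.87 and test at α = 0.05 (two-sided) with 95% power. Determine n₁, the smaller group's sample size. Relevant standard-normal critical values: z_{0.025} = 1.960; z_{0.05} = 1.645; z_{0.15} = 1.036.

n₁ = 26

With allocation ratio k = n₂/n₁ = 2, Var(x̄₁−x̄₂) = σ²(1/n₁ + 1/(k·n₁)) = σ²·(k+1)/(k·n₁).
So n₁ = (1 + 1/k)·((z_{α/2} + z_β)/d)² = 1.500 × (3.605/0.87)².
n₁ = 1.500 × 17.17 = 25.8.
Round up: n₁ = 26, giving n₂ = 2 × 26 = 52.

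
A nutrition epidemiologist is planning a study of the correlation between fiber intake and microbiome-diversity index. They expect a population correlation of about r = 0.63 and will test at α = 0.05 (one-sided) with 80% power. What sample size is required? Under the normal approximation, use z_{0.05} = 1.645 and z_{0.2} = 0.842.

Fisher's z: C = ½·ln((1+r)/(1−r)) = ½·ln(4.4054) = 0.7414.
n = ((z_{α} + z_β)/C)² + 3.
(1.645 + 0.842) / 0.7414 = 2.487 / 0.7414 = 3.354.
n = 3.354² + 3 = 11.25 + 3 = 14.3.
Round up.

n = 15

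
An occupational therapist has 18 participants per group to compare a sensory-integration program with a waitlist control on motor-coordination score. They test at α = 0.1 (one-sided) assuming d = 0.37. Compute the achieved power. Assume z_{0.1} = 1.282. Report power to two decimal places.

For two equal groups, power = Φ(d·√(n/2) − z_{α}).
d·√(n/2) = 0.37 × √(18/2) = 0.37 × 3.000 = 1.110.
z_β = 1.110 − 1.282 = -0.172.
Power = Φ(-0.172) = 0.432.

power ≈ 0.43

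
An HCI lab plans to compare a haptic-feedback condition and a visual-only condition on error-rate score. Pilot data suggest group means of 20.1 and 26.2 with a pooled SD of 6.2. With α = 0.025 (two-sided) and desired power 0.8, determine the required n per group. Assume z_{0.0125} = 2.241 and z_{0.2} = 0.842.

n = 20 per group

Cohen's d = |M₁ − M₂| / SD_pooled = |20.1 − 26.2| / 6.2 = 6.1 / 6.2 = 0.984.
For two independent groups with equal n: n = 2·((z_{α/2} + z_β) / d)².
z_{α/2} + z_β = 2.241 + 0.842 = 3.083.
n = 2 × (3.083 / 0.984)² = 2 × 3.133² = 2 × 9.82 = 19.6.
Round up to the next whole participant.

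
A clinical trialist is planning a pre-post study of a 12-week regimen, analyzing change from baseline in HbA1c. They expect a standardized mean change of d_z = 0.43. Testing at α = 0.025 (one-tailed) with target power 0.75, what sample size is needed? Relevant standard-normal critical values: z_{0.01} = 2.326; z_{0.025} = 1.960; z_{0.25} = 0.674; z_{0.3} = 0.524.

n = 38 pairs

For a paired (one-sample on differences) test: n = ((z_{α} + z_β) / d)².
z_{α} + z_β = 1.960 + 0.674 = 2.634.
n = (2.634 / 0.43)² = 6.126² = 37.52.
Round up.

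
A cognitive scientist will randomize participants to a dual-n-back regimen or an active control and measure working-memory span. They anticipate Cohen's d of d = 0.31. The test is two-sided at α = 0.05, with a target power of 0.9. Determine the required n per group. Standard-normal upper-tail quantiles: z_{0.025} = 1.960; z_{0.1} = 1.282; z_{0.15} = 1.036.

n = 219 per group

For two independent groups with equal n: n = 2·((z_{α/2} + z_β) / d)².
z_{α/2} + z_β = 1.960 + 1.282 = 3.242.
n = 2 × (3.242 / 0.31)² = 2 × 10.458² = 2 × 109.37 = 218.7.
Round up to the next whole participant.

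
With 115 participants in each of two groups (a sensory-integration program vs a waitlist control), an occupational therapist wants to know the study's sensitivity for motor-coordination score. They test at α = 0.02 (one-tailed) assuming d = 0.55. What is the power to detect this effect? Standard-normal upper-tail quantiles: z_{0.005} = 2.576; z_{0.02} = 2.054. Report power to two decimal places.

For two equal groups, power = Φ(d·√(n/2) − z_{α}).
d·√(n/2) = 0.55 × √(115/2) = 0.55 × 7.583 = 4.171.
z_β = 4.171 − 2.054 = 2.117.
Power = Φ(2.117) = 0.983.

power ≈ 0.98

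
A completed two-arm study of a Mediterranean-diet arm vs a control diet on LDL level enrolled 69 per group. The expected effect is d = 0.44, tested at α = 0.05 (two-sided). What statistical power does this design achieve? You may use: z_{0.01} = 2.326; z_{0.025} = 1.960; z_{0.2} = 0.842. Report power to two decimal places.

power ≈ 0.73

For two equal groups, power = Φ(d·√(n/2) − z_{α/2}).
d·√(n/2) = 0.44 × √(69/2) = 0.44 × 5.874 = 2.584.
z_β = 2.584 − 1.960 = 0.624.
Power = Φ(0.624) = 0.734.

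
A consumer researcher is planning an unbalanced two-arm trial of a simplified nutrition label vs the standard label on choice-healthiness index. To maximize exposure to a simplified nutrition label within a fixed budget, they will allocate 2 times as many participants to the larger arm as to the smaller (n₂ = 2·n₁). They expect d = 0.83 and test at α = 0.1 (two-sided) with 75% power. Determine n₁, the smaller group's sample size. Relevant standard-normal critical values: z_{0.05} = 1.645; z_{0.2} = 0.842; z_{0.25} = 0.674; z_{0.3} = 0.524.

With allocation ratio k = n₂/n₁ = 2, Var(x̄₁−x̄₂) = σ²(1/n₁ + 1/(k·n₁)) = σ²·(k+1)/(k·n₁).
So n₁ = (1 + 1/k)·((z_{α/2} + z_β)/d)² = 1.500 × (2.319/0.83)².
n₁ = 1.500 × 7.81 = 11.7.
Round up: n₁ = 12, giving n₂ = 2 × 12 = 24.

n₁ = 12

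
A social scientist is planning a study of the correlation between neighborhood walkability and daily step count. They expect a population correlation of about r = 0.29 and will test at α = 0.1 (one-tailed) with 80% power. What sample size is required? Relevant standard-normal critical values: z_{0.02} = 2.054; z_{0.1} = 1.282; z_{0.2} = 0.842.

n = 54

Fisher's z: C = ½·ln((1+r)/(1−r)) = ½·ln(1.8169) = 0.2986.
n = ((z_{α} + z_β)/C)² + 3.
(1.282 + 0.842) / 0.2986 = 2.124 / 0.2986 = 7.113.
n = 7.113² + 3 = 50.60 + 3 = 53.6.
Round up.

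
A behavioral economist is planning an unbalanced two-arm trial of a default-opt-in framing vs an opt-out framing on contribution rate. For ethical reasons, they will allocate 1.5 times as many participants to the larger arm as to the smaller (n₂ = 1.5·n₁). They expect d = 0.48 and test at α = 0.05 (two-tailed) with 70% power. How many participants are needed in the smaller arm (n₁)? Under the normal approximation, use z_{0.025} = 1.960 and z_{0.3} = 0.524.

With allocation ratio k = n₂/n₁ = 1.5, Var(x̄₁−x̄₂) = σ²(1/n₁ + 1/(k·n₁)) = σ²·(k+1)/(k·n₁).
So n₁ = (1 + 1/k)·((z_{α/2} + z_β)/d)² = 1.667 × (2.484/0.48)².
n₁ = 1.667 × 26.78 = 44.6.
Round up: n₁ = 45, giving n₂ = ⌈1.5 × 45⌉ = ⌈67.5⌉ = 68.

n₁ = 45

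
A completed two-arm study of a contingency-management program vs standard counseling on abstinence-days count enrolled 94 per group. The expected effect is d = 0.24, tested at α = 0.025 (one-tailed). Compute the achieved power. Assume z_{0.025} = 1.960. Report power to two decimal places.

power ≈ 0.38

For two equal groups, power = Φ(d·√(n/2) − z_{α}).
d·√(n/2) = 0.24 × √(94/2) = 0.24 × 6.856 = 1.645.
z_β = 1.645 − 1.960 = -0.315.
Power = Φ(-0.315) = 0.377.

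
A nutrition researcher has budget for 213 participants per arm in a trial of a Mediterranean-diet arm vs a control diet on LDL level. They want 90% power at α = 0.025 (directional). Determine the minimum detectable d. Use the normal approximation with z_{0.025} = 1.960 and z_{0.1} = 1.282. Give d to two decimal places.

d_min ≈ 0.31

For two independent groups of n = 213 each: d_min = (z_{α} + z_β)·√(2/n).
z-sum = 1.960 + 1.282 = 3.242.
d_min = 3.242 × √(2/213) = 3.242 × 0.0969 = 0.314.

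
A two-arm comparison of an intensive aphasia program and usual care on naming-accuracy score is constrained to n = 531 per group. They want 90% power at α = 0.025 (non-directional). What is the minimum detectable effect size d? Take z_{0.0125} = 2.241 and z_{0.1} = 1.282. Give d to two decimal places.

d_min ≈ 0.22

For two independent groups of n = 531 each: d_min = (z_{α/2} + z_β)·√(2/n).
z-sum = 2.241 + 1.282 = 3.523.
d_min = 3.523 × √(2/531) = 3.523 × 0.0614 = 0.216.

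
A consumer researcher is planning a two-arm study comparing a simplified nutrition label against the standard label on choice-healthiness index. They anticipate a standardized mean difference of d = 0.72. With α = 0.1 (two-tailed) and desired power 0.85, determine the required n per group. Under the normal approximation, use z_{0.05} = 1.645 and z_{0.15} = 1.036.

For two independent groups with equal n: n = 2·((z_{α/2} + z_β) / d)².
z_{α/2} + z_β = 1.645 + 1.036 = 2.681.
n = 2 × (2.681 / 0.72)² = 2 × 3.724² = 2 × 13.87 = 27.7.
Round up to the next whole participant.

n = 28 per group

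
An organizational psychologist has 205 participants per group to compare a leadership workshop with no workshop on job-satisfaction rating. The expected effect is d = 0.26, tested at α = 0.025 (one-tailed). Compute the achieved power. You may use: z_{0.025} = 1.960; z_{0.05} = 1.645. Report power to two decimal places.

For two equal groups, power = Φ(d·√(n/2) − z_{α}).
d·√(n/2) = 0.26 × √(205/2) = 0.26 × 10.124 = 2.632.
z_β = 2.632 − 1.960 = 0.672.
Power = Φ(0.672) = 0.749.

power ≈ 0.75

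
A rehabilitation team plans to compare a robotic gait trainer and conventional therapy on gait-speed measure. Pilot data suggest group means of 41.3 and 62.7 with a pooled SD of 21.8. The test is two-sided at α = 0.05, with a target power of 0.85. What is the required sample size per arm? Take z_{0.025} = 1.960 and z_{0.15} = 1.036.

Cohen's d = |M₁ − M₂| / SD_pooled = |41.3 − 62.7| / 21.8 = 21.4 / 21.8 = 0.982.
For two independent groups with equal n: n = 2·((z_{α/2} + z_β) / d)².
z_{α/2} + z_β = 1.960 + 1.036 = 2.996.
n = 2 × (2.996 / 0.982)² = 2 × 3.051² = 2 × 9.31 = 18.6.
Round up to the next whole participant.

n = 19 per group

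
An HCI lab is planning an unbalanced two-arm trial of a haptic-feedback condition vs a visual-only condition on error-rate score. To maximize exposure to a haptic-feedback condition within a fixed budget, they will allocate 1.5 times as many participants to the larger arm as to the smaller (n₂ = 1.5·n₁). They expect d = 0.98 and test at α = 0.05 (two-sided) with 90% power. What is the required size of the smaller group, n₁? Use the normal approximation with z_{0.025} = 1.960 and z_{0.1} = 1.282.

With allocation ratio k = n₂/n₁ = 1.5, Var(x̄₁−x̄₂) = σ²(1/n₁ + 1/(k·n₁)) = σ²·(k+1)/(k·n₁).
So n₁ = (1 + 1/k)·((z_{α/2} + z_β)/d)² = 1.667 × (3.242/0.98)².
n₁ = 1.667 × 10.94 = 18.2.
Round up: n₁ = 19, giving n₂ = ⌈1.5 × 19⌉ = ⌈28.5⌉ = 29.

n₁ = 19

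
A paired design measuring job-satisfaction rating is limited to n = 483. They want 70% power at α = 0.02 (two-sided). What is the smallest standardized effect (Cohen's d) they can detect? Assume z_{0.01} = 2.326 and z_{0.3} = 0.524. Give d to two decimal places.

d_min ≈ 0.13

For a single sample (or paired design) of n = 483: d_min = (z_{α/2} + z_β)/√n.
z-sum = 2.326 + 0.524 = 2.850.
d_min = 2.850 / √483 = 2.850 / 21.977 = 0.130.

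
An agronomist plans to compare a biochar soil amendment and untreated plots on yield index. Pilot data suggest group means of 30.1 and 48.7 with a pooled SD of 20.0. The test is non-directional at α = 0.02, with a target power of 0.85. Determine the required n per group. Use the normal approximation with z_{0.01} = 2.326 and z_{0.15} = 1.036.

Cohen's d = |M₁ − M₂| / SD_pooled = |30.1 − 48.7| / 20.0 = 18.6 / 20.0 = 0.930.
For two independent groups with equal n: n = 2·((z_{α/2} + z_β) / d)².
z_{α/2} + z_β = 2.326 + 1.036 = 3.362.
n = 2 × (3.362 / 0.930)² = 2 × 3.615² = 2 × 13.07 = 26.1.
Round up to the next whole participant.

n = 27 per group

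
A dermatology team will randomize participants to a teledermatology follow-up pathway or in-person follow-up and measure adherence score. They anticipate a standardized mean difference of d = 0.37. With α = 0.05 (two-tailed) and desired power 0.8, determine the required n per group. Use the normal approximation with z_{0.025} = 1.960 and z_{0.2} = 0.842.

For two independent groups with equal n: n = 2·((z_{α/2} + z_β) / d)².
z_{α/2} + z_β = 1.960 + 0.842 = 2.802.
n = 2 × (2.802 / 0.37)² = 2 × 7.573² = 2 × 57.35 = 114.7.
Round up to the next whole participant.

n = 115 per group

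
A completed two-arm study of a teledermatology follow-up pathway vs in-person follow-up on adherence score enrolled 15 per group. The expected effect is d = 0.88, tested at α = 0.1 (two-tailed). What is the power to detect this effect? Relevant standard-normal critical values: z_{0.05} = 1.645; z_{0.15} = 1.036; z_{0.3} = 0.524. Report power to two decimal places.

For two equal groups, power = Φ(d·√(n/2) − z_{α/2}).
d·√(n/2) = 0.88 × √(15/2) = 0.88 × 2.739 = 2.410.
z_β = 2.410 − 1.645 = 0.765.
Power = Φ(0.765) = 0.778.

power ≈ 0.78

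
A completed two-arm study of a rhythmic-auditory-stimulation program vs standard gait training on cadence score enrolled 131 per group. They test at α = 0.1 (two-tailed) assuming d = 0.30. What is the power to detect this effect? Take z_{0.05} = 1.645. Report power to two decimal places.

For two equal groups, power = Φ(d·√(n/2) − z_{α/2}).
d·√(n/2) = 0.30 × √(131/2) = 0.30 × 8.093 = 2.428.
z_β = 2.428 − 1.645 = 0.783.
Power = Φ(0.783) = 0.783.

power ≈ 0.78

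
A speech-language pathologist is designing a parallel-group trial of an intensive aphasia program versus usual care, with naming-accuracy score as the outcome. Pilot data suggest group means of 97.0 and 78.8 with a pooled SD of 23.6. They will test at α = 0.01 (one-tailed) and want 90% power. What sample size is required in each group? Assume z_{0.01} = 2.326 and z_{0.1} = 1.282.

Cohen's d = |M₁ − M₂| / SD_pooled = |97.0 − 78.8| / 23.6 = 18.2 / 23.6 = 0.771.
For two independent groups with equal n: n = 2·((z_{α} + z_β) / d)².
z_{α} + z_β = 2.326 + 1.282 = 3.608.
n = 2 × (3.608 / 0.771)² = 2 × 4.680² = 2 × 21.90 = 43.8.
Round up to the next whole participant.

n = 44 per group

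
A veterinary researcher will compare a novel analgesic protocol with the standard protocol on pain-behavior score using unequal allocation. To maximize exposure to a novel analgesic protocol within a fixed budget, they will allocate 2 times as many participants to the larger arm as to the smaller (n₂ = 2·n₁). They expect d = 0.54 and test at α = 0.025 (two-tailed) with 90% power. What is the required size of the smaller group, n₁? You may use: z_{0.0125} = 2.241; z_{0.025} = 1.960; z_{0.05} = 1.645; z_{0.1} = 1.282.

n₁ = 64

With allocation ratio k = n₂/n₁ = 2, Var(x̄₁−x̄₂) = σ²(1/n₁ + 1/(k·n₁)) = σ²·(k+1)/(k·n₁).
So n₁ = (1 + 1/k)·((z_{α/2} + z_β)/d)² = 1.500 × (3.523/0.54)².
n₁ = 1.500 × 42.56 = 63.8.
Round up: n₁ = 64, giving n₂ = 2 × 64 = 128.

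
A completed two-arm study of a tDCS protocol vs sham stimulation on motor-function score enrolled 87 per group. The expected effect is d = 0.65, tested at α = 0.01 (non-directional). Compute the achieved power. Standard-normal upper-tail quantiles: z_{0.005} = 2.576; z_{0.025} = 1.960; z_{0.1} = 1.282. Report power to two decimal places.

power ≈ 0.96

For two equal groups, power = Φ(d·√(n/2) − z_{α/2}).
d·√(n/2) = 0.65 × √(87/2) = 0.65 × 6.595 = 4.287.
z_β = 4.287 − 2.576 = 1.711.
Power = Φ(1.711) = 0.956.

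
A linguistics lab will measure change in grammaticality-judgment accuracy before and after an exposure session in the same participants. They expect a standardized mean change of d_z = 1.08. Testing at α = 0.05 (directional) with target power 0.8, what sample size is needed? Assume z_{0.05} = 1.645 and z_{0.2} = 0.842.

For a paired (one-sample on differences) test: n = ((z_{α} + z_β) / d)².
z_{α} + z_β = 1.645 + 0.842 = 2.487.
n = (2.487 / 1.08)² = 2.303² = 5.30.
Round up.

n = 6 pairs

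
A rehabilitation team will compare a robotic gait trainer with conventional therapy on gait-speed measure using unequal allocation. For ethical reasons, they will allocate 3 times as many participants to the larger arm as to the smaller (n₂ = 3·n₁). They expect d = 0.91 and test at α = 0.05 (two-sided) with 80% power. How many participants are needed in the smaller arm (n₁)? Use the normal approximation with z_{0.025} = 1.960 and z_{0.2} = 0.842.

n₁ = 13

With allocation ratio k = n₂/n₁ = 3, Var(x̄₁−x̄₂) = σ²(1/n₁ + 1/(k·n₁)) = σ²·(k+1)/(k·n₁).
So n₁ = (1 + 1/k)·((z_{α/2} + z_β)/d)² = 1.333 × (2.802/0.91)².
n₁ = 1.333 × 9.48 = 12.6.
Round up: n₁ = 13, giving n₂ = 3 × 13 = 39.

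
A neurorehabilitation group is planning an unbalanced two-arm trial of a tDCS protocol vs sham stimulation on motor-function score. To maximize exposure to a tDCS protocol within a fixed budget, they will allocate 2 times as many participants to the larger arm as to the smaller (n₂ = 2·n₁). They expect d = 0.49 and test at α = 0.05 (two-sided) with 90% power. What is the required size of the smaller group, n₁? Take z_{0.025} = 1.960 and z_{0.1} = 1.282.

With allocation ratio k = n₂/n₁ = 2, Var(x̄₁−x̄₂) = σ²(1/n₁ + 1/(k·n₁)) = σ²·(k+1)/(k·n₁).
So n₁ = (1 + 1/k)·((z_{α/2} + z_β)/d)² = 1.500 × (3.242/0.49)².
n₁ = 1.500 × 43.78 = 65.7.
Round up: n₁ = 66, giving n₂ = 2 × 66 = 132.

n₁ = 66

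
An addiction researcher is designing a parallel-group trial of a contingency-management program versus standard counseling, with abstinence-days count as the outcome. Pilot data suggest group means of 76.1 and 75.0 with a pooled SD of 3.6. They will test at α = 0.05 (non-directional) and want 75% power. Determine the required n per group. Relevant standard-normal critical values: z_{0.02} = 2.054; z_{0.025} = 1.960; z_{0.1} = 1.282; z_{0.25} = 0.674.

Cohen's d = |M₁ − M₂| / SD_pooled = |76.1 − 75.0| / 3.6 = 1.1 / 3.6 = 0.306.
For two independent groups with equal n: n = 2·((z_{α/2} + z_β) / d)².
z_{α/2} + z_β = 1.960 + 0.674 = 2.634.
n = 2 × (2.634 / 0.306)² = 2 × 8.608² = 2 × 74.09 = 148.2.
Round up to the next whole participant.

n = 149 per group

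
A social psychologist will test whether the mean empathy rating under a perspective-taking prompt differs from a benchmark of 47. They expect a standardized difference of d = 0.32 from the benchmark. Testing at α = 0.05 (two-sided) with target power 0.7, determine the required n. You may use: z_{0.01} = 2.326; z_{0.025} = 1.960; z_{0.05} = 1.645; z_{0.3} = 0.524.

For a one-sample test: n = ((z_{α/2} + z_β) / d)².
z_{α/2} + z_β = 1.960 + 0.524 = 2.484.
n = (2.484 / 0.32)² = 7.763² = 60.26.
Round up.

n = 61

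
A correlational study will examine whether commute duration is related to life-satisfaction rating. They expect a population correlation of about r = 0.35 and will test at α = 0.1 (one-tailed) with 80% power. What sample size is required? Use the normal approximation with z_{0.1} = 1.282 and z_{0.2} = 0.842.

Fisher's z: C = ½·ln((1+r)/(1−r)) = ½·ln(2.0769) = 0.3654.
n = ((z_{α} + z_β)/C)² + 3.
(1.282 + 0.842) / 0.3654 = 2.124 / 0.3654 = 5.813.
n = 5.813² + 3 = 33.79 + 3 = 36.8.
Round up.

n = 37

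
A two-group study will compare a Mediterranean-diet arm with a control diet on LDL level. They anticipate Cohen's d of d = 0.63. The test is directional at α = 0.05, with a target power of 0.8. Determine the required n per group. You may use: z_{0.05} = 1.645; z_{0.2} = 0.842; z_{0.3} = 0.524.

For two independent groups with equal n: n = 2·((z_{α} + z_β) / d)².
z_{α} + z_β = 1.645 + 0.842 = 2.487.
n = 2 × (2.487 / 0.63)² = 2 × 3.948² = 2 × 15.58 = 31.2.
Round up to the next whole participant.

n = 32 per group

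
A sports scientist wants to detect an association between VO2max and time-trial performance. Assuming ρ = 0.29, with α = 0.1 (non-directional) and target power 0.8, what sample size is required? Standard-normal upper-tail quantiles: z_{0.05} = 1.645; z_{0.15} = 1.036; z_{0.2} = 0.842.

n = 73

Fisher's z: C = ½·ln((1+r)/(1−r)) = ½·ln(1.8169) = 0.2986.
n = ((z_{α/2} + z_β)/C)² + 3.
(1.645 + 0.842) / 0.2986 = 2.487 / 0.2986 = 8.329.
n = 8.329² + 3 = 69.37 + 3 = 72.4.
Round up.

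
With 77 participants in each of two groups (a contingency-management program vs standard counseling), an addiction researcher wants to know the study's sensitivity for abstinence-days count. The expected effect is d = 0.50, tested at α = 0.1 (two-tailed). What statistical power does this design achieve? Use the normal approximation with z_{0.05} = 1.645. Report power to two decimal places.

power ≈ 0.93

For two equal groups, power = Φ(d·√(n/2) − z_{α/2}).
d·√(n/2) = 0.50 × √(77/2) = 0.50 × 6.205 = 3.102.
z_β = 3.102 − 1.645 = 1.457.
Power = Φ(1.457) = 0.927.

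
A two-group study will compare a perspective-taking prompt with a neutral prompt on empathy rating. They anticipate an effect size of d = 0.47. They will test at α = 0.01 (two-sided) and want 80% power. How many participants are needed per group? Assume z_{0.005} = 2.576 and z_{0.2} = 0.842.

n = 106 per group

For two independent groups with equal n: n = 2·((z_{α/2} + z_β) / d)².
z_{α/2} + z_β = 2.576 + 0.842 = 3.418.
n = 2 × (3.418 / 0.47)² = 2 × 7.272² = 2 × 52.89 = 105.8.
Round up to the next whole participant.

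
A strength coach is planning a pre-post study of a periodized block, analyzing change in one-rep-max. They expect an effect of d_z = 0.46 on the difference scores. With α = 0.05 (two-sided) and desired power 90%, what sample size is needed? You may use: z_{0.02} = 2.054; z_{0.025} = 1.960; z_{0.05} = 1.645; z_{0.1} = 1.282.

For a paired (one-sample on differences) test: n = ((z_{α/2} + z_β) / d)².
z_{α/2} + z_β = 1.960 + 1.282 = 3.242.
n = (3.242 / 0.46)² = 7.048² = 49.67.
Round up.

n = 50 pairs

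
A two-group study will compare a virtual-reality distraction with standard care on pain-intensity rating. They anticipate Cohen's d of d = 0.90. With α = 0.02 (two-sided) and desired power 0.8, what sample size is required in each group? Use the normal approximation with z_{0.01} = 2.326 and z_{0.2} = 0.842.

n = 25 per group

For two independent groups with equal n: n = 2·((z_{α/2} + z_β) / d)².
z_{α/2} + z_β = 2.326 + 0.842 = 3.168.
n = 2 × (3.168 / 0.90)² = 2 × 3.520² = 2 × 12.39 = 24.8.
Round up to the next whole participant.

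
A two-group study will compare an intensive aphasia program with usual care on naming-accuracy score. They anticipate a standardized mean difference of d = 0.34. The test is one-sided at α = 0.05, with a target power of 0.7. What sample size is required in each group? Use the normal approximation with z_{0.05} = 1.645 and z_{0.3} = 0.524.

For two independent groups with equal n: n = 2·((z_{α} + z_β) / d)².
z_{α} + z_β = 1.645 + 0.524 = 2.169.
n = 2 × (2.169 / 0.34)² = 2 × 6.379² = 2 × 40.70 = 81.4.
Round up to the next whole participant.

n = 82 per group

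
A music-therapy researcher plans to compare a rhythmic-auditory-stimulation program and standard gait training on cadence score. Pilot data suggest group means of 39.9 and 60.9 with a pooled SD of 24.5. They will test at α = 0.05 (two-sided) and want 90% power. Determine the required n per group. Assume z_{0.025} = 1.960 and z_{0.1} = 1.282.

Cohen's d = |M₁ − M₂| / SD_pooled = |39.9 − 60.9| / 24.5 = 21.0 / 24.5 = 0.857.
For two independent groups with equal n: n = 2·((z_{α/2} + z_β) / d)².
z_{α/2} + z_β = 1.960 + 1.282 = 3.242.
n = 2 × (3.242 / 0.857)² = 2 × 3.783² = 2 × 14.31 = 28.6.
Round up to the next whole participant.

n = 29 per group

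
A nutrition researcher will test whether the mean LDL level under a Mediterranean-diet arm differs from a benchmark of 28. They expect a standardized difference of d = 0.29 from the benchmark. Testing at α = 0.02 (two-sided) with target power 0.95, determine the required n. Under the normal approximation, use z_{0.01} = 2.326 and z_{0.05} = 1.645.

n = 188

For a one-sample test: n = ((z_{α/2} + z_β) / d)².
z_{α/2} + z_β = 2.326 + 1.645 = 3.971.
n = (3.971 / 0.29)² = 13.693² = 187.50.
Round up.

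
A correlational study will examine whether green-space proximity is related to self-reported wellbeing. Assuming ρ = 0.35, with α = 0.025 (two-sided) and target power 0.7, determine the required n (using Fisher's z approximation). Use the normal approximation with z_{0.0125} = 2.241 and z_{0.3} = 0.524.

Fisher's z: C = ½·ln((1+r)/(1−r)) = ½·ln(2.0769) = 0.3654.
n = ((z_{α/2} + z_β)/C)² + 3.
(2.241 + 0.524) / 0.3654 = 2.765 / 0.3654 = 7.567.
n = 7.567² + 3 = 57.26 + 3 = 60.3.
Round up.

n = 61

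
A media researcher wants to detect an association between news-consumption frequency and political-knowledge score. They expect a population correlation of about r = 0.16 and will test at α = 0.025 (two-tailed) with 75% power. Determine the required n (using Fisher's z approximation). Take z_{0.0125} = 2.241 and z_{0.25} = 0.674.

n = 330

Fisher's z: C = ½·ln((1+r)/(1−r)) = ½·ln(1.3810) = 0.1614.
n = ((z_{α/2} + z_β)/C)² + 3.
(2.241 + 0.674) / 0.1614 = 2.915 / 0.1614 = 18.061.
n = 18.061² + 3 = 326.19 + 3 = 329.2.
Round up.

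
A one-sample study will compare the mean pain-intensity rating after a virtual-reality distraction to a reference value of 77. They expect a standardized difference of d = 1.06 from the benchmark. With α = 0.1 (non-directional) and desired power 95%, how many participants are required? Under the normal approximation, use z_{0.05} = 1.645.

n = 10

For a one-sample test: n = ((z_{α/2} + z_β) / d)².
z_{α/2} + z_β = 1.645 + 1.645 = 3.290.
n = (3.290 / 1.06)² = 3.104² = 9.63.
Round up.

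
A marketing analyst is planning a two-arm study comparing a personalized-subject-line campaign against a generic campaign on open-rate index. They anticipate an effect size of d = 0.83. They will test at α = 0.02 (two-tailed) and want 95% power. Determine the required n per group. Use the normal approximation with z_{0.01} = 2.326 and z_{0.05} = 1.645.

For two independent groups with equal n: n = 2·((z_{α/2} + z_β) / d)².
z_{α/2} + z_β = 2.326 + 1.645 = 3.971.
n = 2 × (3.971 / 0.83)² = 2 × 4.784² = 2 × 22.89 = 45.8.
Round up to the next whole participant.

n = 46 per group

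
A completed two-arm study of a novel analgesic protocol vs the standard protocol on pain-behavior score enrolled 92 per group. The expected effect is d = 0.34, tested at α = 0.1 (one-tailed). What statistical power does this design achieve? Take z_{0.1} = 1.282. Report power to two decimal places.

For two equal groups, power = Φ(d·√(n/2) − z_{α}).
d·√(n/2) = 0.34 × √(92/2) = 0.34 × 6.782 = 2.306.
z_β = 2.306 − 1.282 = 1.024.
Power = Φ(1.024) = 0.847.

power ≈ 0.85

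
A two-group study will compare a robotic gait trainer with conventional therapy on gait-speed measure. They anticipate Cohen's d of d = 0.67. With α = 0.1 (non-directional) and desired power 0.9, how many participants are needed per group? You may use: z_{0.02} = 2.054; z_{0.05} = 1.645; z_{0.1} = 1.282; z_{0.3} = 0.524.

n = 39 per group

For two independent groups with equal n: n = 2·((z_{α/2} + z_β) / d)².
z_{α/2} + z_β = 1.645 + 1.282 = 2.927.
n = 2 × (2.927 / 0.67)² = 2 × 4.369² = 2 × 19.09 = 38.2.
Round up to the next whole participant.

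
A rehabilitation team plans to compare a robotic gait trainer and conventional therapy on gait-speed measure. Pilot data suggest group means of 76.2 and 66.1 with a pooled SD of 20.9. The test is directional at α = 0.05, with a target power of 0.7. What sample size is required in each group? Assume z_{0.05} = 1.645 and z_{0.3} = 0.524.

Cohen's d = |M₁ − M₂| / SD_pooled = |76.2 − 66.1| / 20.9 = 10.1 / 20.9 = 0.483.
For two independent groups with equal n: n = 2·((z_{α} + z_β) / d)².
z_{α} + z_β = 1.645 + 0.524 = 2.169.
n = 2 × (2.169 / 0.483)² = 2 × 4.491² = 2 × 20.17 = 40.3.
Round up to the next whole participant.

n = 41 per group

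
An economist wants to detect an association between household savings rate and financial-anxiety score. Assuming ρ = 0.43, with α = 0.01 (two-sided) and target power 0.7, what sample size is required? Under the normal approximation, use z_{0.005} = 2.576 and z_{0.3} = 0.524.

Fisher's z: C = ½·ln((1+r)/(1−r)) = ½·ln(2.5088) = 0.4599.
n = ((z_{α/2} + z_β)/C)² + 3.
(2.576 + 0.524) / 0.4599 = 3.100 / 0.4599 = 6.741.
n = 6.741² + 3 = 45.44 + 3 = 48.4.
Round up.

n = 49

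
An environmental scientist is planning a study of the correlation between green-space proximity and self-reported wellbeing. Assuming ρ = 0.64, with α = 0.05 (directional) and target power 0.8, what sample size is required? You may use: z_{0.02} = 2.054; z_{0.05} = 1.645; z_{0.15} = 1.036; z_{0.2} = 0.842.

Fisher's z: C = ½·ln((1+r)/(1−r)) = ½·ln(4.5556) = 0.7582.
n = ((z_{α} + z_β)/C)² + 3.
(1.645 + 0.842) / 0.7582 = 2.487 / 0.7582 = 3.280.
n = 3.280² + 3 = 10.76 + 3 = 13.8.
Round up.

n = 14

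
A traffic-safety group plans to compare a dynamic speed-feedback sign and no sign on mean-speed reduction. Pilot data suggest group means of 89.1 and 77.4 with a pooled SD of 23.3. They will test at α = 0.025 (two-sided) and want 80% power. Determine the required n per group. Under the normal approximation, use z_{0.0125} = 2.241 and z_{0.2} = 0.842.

Cohen's d = |M₁ − M₂| / SD_pooled = |89.1 − 77.4| / 23.3 = 11.7 / 23.3 = 0.502.
For two independent groups with equal n: n = 2·((z_{α/2} + z_β) / d)².
z_{α/2} + z_β = 2.241 + 0.842 = 3.083.
n = 2 × (3.083 / 0.502)² = 2 × 6.141² = 2 × 37.72 = 75.4.
Round up to the next whole participant.

n = 76 per group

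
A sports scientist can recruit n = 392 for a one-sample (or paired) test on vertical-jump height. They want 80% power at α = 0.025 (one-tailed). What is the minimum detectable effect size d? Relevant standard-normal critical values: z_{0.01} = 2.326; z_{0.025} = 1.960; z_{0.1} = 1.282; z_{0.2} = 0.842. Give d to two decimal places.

d_min ≈ 0.14

For a single sample (or paired design) of n = 392: d_min = (z_{α} + z_β)/√n.
z-sum = 1.960 + 0.842 = 2.802.
d_min = 2.802 / √392 = 2.802 / 19.799 = 0.142.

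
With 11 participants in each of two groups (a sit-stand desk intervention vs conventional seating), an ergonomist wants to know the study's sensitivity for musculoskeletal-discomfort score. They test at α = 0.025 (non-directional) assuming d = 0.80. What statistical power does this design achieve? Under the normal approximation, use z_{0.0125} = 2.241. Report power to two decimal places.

power ≈ 0.36

For two equal groups, power = Φ(d·√(n/2) − z_{α/2}).
d·√(n/2) = 0.80 × √(11/2) = 0.80 × 2.345 = 1.876.
z_β = 1.876 − 2.241 = -0.365.
Power = Φ(-0.365) = 0.358.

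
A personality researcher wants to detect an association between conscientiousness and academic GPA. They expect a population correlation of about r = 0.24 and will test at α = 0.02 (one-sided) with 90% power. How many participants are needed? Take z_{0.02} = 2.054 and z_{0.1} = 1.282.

n = 189

Fisher's z: C = ½·ln((1+r)/(1−r)) = ½·ln(1.6316) = 0.2448.
n = ((z_{α} + z_β)/C)² + 3.
(2.054 + 1.282) / 0.2448 = 3.336 / 0.2448 = 13.627.
n = 13.627² + 3 = 185.71 + 3 = 188.7.
Round up.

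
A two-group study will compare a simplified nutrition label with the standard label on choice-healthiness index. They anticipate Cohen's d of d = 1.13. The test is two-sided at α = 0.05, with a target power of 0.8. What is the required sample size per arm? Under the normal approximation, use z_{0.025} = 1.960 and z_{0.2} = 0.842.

For two independent groups with equal n: n = 2·((z_{α/2} + z_β) / d)².
z_{α/2} + z_β = 1.960 + 0.842 = 2.802.
n = 2 × (2.802 / 1.13)² = 2 × 2.480² = 2 × 6.15 = 12.3.
Round up to the next whole participant.

n = 13 per group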